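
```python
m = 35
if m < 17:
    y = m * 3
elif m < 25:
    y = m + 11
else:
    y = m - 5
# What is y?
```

Answer: 30

Derivation:
Trace (tracking y):
m = 35  # -> m = 35
if m < 17:  # condition is False
elif m < 25:  # condition is False
else:
    y = m - 5  # -> y = 30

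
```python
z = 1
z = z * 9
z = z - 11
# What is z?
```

Trace (tracking z):
z = 1  # -> z = 1
z = z * 9  # -> z = 9
z = z - 11  # -> z = -2

Answer: -2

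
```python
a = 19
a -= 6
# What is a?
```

Answer: 13

Derivation:
Trace (tracking a):
a = 19  # -> a = 19
a -= 6  # -> a = 13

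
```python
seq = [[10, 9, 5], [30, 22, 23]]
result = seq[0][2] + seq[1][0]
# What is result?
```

Trace (tracking result):
seq = [[10, 9, 5], [30, 22, 23]]  # -> seq = [[10, 9, 5], [30, 22, 23]]
result = seq[0][2] + seq[1][0]  # -> result = 35

Answer: 35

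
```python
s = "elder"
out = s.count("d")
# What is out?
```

Trace (tracking out):
s = 'elder'  # -> s = 'elder'
out = s.count('d')  # -> out = 1

Answer: 1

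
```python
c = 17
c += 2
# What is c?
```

Trace (tracking c):
c = 17  # -> c = 17
c += 2  # -> c = 19

Answer: 19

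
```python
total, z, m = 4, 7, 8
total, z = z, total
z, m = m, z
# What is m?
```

Trace (tracking m):
total, z, m = (4, 7, 8)  # -> total = 4, z = 7, m = 8
total, z = (z, total)  # -> total = 7, z = 4
z, m = (m, z)  # -> z = 8, m = 4

Answer: 4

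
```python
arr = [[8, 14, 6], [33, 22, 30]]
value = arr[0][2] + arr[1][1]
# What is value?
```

Answer: 28

Derivation:
Trace (tracking value):
arr = [[8, 14, 6], [33, 22, 30]]  # -> arr = [[8, 14, 6], [33, 22, 30]]
value = arr[0][2] + arr[1][1]  # -> value = 28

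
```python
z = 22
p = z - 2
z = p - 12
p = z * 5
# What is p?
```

Trace (tracking p):
z = 22  # -> z = 22
p = z - 2  # -> p = 20
z = p - 12  # -> z = 8
p = z * 5  # -> p = 40

Answer: 40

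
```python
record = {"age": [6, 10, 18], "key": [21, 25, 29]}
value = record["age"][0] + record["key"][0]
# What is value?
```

Answer: 27

Derivation:
Trace (tracking value):
record = {'age': [6, 10, 18], 'key': [21, 25, 29]}  # -> record = {'age': [6, 10, 18], 'key': [21, 25, 29]}
value = record['age'][0] + record['key'][0]  # -> value = 27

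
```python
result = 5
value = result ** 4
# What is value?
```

Answer: 625

Derivation:
Trace (tracking value):
result = 5  # -> result = 5
value = result ** 4  # -> value = 625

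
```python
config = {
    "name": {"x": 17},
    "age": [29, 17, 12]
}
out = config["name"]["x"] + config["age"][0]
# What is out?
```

Trace (tracking out):
config = {'name': {'x': 17}, 'age': [29, 17, 12]}  # -> config = {'name': {'x': 17}, 'age': [29, 17, 12]}
out = config['name']['x'] + config['age'][0]  # -> out = 46

Answer: 46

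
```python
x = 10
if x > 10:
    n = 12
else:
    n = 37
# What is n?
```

Answer: 37

Derivation:
Trace (tracking n):
x = 10  # -> x = 10
if x > 10:  # condition is False
else:
    n = 37  # -> n = 37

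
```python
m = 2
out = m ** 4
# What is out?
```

Answer: 16

Derivation:
Trace (tracking out):
m = 2  # -> m = 2
out = m ** 4  # -> out = 16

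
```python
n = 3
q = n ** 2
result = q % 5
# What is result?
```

Trace (tracking result):
n = 3  # -> n = 3
q = n ** 2  # -> q = 9
result = q % 5  # -> result = 4

Answer: 4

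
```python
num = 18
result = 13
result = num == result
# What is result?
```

Answer: False

Derivation:
Trace (tracking result):
num = 18  # -> num = 18
result = 13  # -> result = 13
result = num == result  # -> result = False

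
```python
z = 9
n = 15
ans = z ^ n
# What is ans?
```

Trace (tracking ans):
z = 9  # -> z = 9
n = 15  # -> n = 15
ans = z ^ n  # -> ans = 6

Answer: 6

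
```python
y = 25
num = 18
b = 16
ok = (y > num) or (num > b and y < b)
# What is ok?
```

Answer: True

Derivation:
Trace (tracking ok):
y = 25  # -> y = 25
num = 18  # -> num = 18
b = 16  # -> b = 16
ok = y > num or (num > b and y < b)  # -> ok = True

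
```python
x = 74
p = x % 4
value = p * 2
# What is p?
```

Answer: 2

Derivation:
Trace (tracking p):
x = 74  # -> x = 74
p = x % 4  # -> p = 2
value = p * 2  # -> value = 4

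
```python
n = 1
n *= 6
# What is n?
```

Answer: 6

Derivation:
Trace (tracking n):
n = 1  # -> n = 1
n *= 6  # -> n = 6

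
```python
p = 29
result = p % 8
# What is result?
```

Trace (tracking result):
p = 29  # -> p = 29
result = p % 8  # -> result = 5

Answer: 5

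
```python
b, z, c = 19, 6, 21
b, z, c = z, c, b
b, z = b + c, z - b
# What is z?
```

Trace (tracking z):
b, z, c = (19, 6, 21)  # -> b = 19, z = 6, c = 21
b, z, c = (z, c, b)  # -> b = 6, z = 21, c = 19
b, z = (b + c, z - b)  # -> b = 25, z = 15

Answer: 15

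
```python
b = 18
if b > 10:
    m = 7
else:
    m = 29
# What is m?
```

Answer: 7

Derivation:
Trace (tracking m):
b = 18  # -> b = 18
if b > 10:  # condition is True
    m = 7  # -> m = 7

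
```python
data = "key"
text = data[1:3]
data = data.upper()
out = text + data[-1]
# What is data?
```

Trace (tracking data):
data = 'key'  # -> data = 'key'
text = data[1:3]  # -> text = 'ey'
data = data.upper()  # -> data = 'KEY'
out = text + data[-1]  # -> out = 'eyY'

Answer: 'KEY'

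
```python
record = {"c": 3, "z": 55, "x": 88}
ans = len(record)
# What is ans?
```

Trace (tracking ans):
record = {'c': 3, 'z': 55, 'x': 88}  # -> record = {'c': 3, 'z': 55, 'x': 88}
ans = len(record)  # -> ans = 3

Answer: 3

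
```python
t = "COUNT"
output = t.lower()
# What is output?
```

Trace (tracking output):
t = 'COUNT'  # -> t = 'COUNT'
output = t.lower()  # -> output = 'count'

Answer: 'count'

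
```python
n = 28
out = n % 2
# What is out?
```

Answer: 0

Derivation:
Trace (tracking out):
n = 28  # -> n = 28
out = n % 2  # -> out = 0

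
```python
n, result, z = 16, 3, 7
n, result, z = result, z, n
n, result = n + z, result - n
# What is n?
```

Trace (tracking n):
n, result, z = (16, 3, 7)  # -> n = 16, result = 3, z = 7
n, result, z = (result, z, n)  # -> n = 3, result = 7, z = 16
n, result = (n + z, result - n)  # -> n = 19, result = 4

Answer: 19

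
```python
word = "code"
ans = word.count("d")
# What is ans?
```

Trace (tracking ans):
word = 'code'  # -> word = 'code'
ans = word.count('d')  # -> ans = 1

Answer: 1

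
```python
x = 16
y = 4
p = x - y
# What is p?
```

Trace (tracking p):
x = 16  # -> x = 16
y = 4  # -> y = 4
p = x - y  # -> p = 12

Answer: 12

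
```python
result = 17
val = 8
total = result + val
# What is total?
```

Trace (tracking total):
result = 17  # -> result = 17
val = 8  # -> val = 8
total = result + val  # -> total = 25

Answer: 25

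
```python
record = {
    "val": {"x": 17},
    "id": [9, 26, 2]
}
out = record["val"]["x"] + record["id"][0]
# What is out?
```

Trace (tracking out):
record = {'val': {'x': 17}, 'id': [9, 26, 2]}  # -> record = {'val': {'x': 17}, 'id': [9, 26, 2]}
out = record['val']['x'] + record['id'][0]  # -> out = 26

Answer: 26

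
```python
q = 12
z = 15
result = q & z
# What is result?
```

Trace (tracking result):
q = 12  # -> q = 12
z = 15  # -> z = 15
result = q & z  # -> result = 12

Answer: 12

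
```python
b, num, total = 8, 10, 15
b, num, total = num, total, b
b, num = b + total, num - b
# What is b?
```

Trace (tracking b):
b, num, total = (8, 10, 15)  # -> b = 8, num = 10, total = 15
b, num, total = (num, total, b)  # -> b = 10, num = 15, total = 8
b, num = (b + total, num - b)  # -> b = 18, num = 5

Answer: 18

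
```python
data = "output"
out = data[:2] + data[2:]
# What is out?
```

Trace (tracking out):
data = 'output'  # -> data = 'output'
out = data[:2] + data[2:]  # -> out = 'output'

Answer: 'output'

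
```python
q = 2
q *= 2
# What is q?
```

Answer: 4

Derivation:
Trace (tracking q):
q = 2  # -> q = 2
q *= 2  # -> q = 4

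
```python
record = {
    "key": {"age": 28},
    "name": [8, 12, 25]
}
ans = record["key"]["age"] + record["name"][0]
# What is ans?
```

Trace (tracking ans):
record = {'key': {'age': 28}, 'name': [8, 12, 25]}  # -> record = {'key': {'age': 28}, 'name': [8, 12, 25]}
ans = record['key']['age'] + record['name'][0]  # -> ans = 36

Answer: 36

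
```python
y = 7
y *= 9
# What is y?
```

Answer: 63

Derivation:
Trace (tracking y):
y = 7  # -> y = 7
y *= 9  # -> y = 63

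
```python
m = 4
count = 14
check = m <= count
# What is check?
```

Trace (tracking check):
m = 4  # -> m = 4
count = 14  # -> count = 14
check = m <= count  # -> check = True

Answer: True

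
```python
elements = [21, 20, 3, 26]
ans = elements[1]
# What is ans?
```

Trace (tracking ans):
elements = [21, 20, 3, 26]  # -> elements = [21, 20, 3, 26]
ans = elements[1]  # -> ans = 20

Answer: 20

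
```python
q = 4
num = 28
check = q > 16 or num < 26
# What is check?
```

Answer: False

Derivation:
Trace (tracking check):
q = 4  # -> q = 4
num = 28  # -> num = 28
check = q > 16 or num < 26  # -> check = False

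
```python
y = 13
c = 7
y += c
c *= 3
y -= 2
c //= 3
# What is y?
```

Answer: 18

Derivation:
Trace (tracking y):
y = 13  # -> y = 13
c = 7  # -> c = 7
y += c  # -> y = 20
c *= 3  # -> c = 21
y -= 2  # -> y = 18
c //= 3  # -> c = 7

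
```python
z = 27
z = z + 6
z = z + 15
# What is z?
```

Trace (tracking z):
z = 27  # -> z = 27
z = z + 6  # -> z = 33
z = z + 15  # -> z = 48

Answer: 48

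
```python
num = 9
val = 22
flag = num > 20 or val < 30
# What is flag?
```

Trace (tracking flag):
num = 9  # -> num = 9
val = 22  # -> val = 22
flag = num > 20 or val < 30  # -> flag = True

Answer: True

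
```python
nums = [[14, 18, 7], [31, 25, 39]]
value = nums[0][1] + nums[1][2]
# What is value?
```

Answer: 57

Derivation:
Trace (tracking value):
nums = [[14, 18, 7], [31, 25, 39]]  # -> nums = [[14, 18, 7], [31, 25, 39]]
value = nums[0][1] + nums[1][2]  # -> value = 57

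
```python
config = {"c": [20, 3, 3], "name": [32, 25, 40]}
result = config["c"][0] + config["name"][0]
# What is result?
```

Trace (tracking result):
config = {'c': [20, 3, 3], 'name': [32, 25, 40]}  # -> config = {'c': [20, 3, 3], 'name': [32, 25, 40]}
result = config['c'][0] + config['name'][0]  # -> result = 52

Answer: 52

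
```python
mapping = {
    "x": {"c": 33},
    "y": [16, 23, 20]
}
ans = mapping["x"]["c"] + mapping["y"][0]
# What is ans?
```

Trace (tracking ans):
mapping = {'x': {'c': 33}, 'y': [16, 23, 20]}  # -> mapping = {'x': {'c': 33}, 'y': [16, 23, 20]}
ans = mapping['x']['c'] + mapping['y'][0]  # -> ans = 49

Answer: 49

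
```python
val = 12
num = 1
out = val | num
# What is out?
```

Answer: 13

Derivation:
Trace (tracking out):
val = 12  # -> val = 12
num = 1  # -> num = 1
out = val | num  # -> out = 13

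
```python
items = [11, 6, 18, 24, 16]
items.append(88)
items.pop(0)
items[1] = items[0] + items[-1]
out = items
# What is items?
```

Answer: [6, 94, 24, 16, 88]

Derivation:
Trace (tracking items):
items = [11, 6, 18, 24, 16]  # -> items = [11, 6, 18, 24, 16]
items.append(88)  # -> items = [11, 6, 18, 24, 16, 88]
items.pop(0)  # -> items = [6, 18, 24, 16, 88]
items[1] = items[0] + items[-1]  # -> items = [6, 94, 24, 16, 88]
out = items  # -> out = [6, 94, 24, 16, 88]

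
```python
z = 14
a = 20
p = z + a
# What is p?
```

Trace (tracking p):
z = 14  # -> z = 14
a = 20  # -> a = 20
p = z + a  # -> p = 34

Answer: 34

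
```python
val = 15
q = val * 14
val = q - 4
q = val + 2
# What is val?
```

Answer: 206

Derivation:
Trace (tracking val):
val = 15  # -> val = 15
q = val * 14  # -> q = 210
val = q - 4  # -> val = 206
q = val + 2  # -> q = 208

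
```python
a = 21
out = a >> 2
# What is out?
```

Answer: 5

Derivation:
Trace (tracking out):
a = 21  # -> a = 21
out = a >> 2  # -> out = 5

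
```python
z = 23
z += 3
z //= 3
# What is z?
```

Answer: 8

Derivation:
Trace (tracking z):
z = 23  # -> z = 23
z += 3  # -> z = 26
z //= 3  # -> z = 8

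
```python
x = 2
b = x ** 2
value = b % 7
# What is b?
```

Trace (tracking b):
x = 2  # -> x = 2
b = x ** 2  # -> b = 4
value = b % 7  # -> value = 4

Answer: 4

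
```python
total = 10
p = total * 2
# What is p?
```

Trace (tracking p):
total = 10  # -> total = 10
p = total * 2  # -> p = 20

Answer: 20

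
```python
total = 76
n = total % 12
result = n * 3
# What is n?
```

Trace (tracking n):
total = 76  # -> total = 76
n = total % 12  # -> n = 4
result = n * 3  # -> result = 12

Answer: 4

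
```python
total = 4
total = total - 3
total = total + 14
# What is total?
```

Trace (tracking total):
total = 4  # -> total = 4
total = total - 3  # -> total = 1
total = total + 14  # -> total = 15

Answer: 15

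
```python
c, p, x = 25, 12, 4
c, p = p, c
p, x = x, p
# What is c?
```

Trace (tracking c):
c, p, x = (25, 12, 4)  # -> c = 25, p = 12, x = 4
c, p = (p, c)  # -> c = 12, p = 25
p, x = (x, p)  # -> p = 4, x = 25

Answer: 12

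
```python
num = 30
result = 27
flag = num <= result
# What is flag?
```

Trace (tracking flag):
num = 30  # -> num = 30
result = 27  # -> result = 27
flag = num <= result  # -> flag = False

Answer: False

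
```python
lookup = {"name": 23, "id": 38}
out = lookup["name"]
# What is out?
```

Answer: 23

Derivation:
Trace (tracking out):
lookup = {'name': 23, 'id': 38}  # -> lookup = {'name': 23, 'id': 38}
out = lookup['name']  # -> out = 23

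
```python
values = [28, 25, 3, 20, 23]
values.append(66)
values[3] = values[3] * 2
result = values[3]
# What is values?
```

Trace (tracking values):
values = [28, 25, 3, 20, 23]  # -> values = [28, 25, 3, 20, 23]
values.append(66)  # -> values = [28, 25, 3, 20, 23, 66]
values[3] = values[3] * 2  # -> values = [28, 25, 3, 40, 23, 66]
result = values[3]  # -> result = 40

Answer: [28, 25, 3, 40, 23, 66]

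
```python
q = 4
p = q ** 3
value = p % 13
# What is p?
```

Answer: 64

Derivation:
Trace (tracking p):
q = 4  # -> q = 4
p = q ** 3  # -> p = 64
value = p % 13  # -> value = 12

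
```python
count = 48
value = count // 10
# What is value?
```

Trace (tracking value):
count = 48  # -> count = 48
value = count // 10  # -> value = 4

Answer: 4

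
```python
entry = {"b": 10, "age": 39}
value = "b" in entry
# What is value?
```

Trace (tracking value):
entry = {'b': 10, 'age': 39}  # -> entry = {'b': 10, 'age': 39}
value = 'b' in entry  # -> value = True

Answer: True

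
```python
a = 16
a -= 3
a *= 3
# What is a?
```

Answer: 39

Derivation:
Trace (tracking a):
a = 16  # -> a = 16
a -= 3  # -> a = 13
a *= 3  # -> a = 39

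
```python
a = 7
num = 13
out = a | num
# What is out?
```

Trace (tracking out):
a = 7  # -> a = 7
num = 13  # -> num = 13
out = a | num  # -> out = 15

Answer: 15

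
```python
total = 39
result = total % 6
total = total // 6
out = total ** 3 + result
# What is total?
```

Answer: 6

Derivation:
Trace (tracking total):
total = 39  # -> total = 39
result = total % 6  # -> result = 3
total = total // 6  # -> total = 6
out = total ** 3 + result  # -> out = 219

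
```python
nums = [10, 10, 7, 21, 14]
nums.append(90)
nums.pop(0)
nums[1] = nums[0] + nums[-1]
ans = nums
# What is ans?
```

Trace (tracking ans):
nums = [10, 10, 7, 21, 14]  # -> nums = [10, 10, 7, 21, 14]
nums.append(90)  # -> nums = [10, 10, 7, 21, 14, 90]
nums.pop(0)  # -> nums = [10, 7, 21, 14, 90]
nums[1] = nums[0] + nums[-1]  # -> nums = [10, 100, 21, 14, 90]
ans = nums  # -> ans = [10, 100, 21, 14, 90]

Answer: [10, 100, 21, 14, 90]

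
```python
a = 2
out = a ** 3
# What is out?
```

Answer: 8

Derivation:
Trace (tracking out):
a = 2  # -> a = 2
out = a ** 3  # -> out = 8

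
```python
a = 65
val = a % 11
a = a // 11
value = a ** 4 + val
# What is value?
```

Answer: 635

Derivation:
Trace (tracking value):
a = 65  # -> a = 65
val = a % 11  # -> val = 10
a = a // 11  # -> a = 5
value = a ** 4 + val  # -> value = 635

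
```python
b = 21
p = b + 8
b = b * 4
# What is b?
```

Trace (tracking b):
b = 21  # -> b = 21
p = b + 8  # -> p = 29
b = b * 4  # -> b = 84

Answer: 84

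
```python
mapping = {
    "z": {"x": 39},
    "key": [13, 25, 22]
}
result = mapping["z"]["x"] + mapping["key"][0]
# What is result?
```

Answer: 52

Derivation:
Trace (tracking result):
mapping = {'z': {'x': 39}, 'key': [13, 25, 22]}  # -> mapping = {'z': {'x': 39}, 'key': [13, 25, 22]}
result = mapping['z']['x'] + mapping['key'][0]  # -> result = 52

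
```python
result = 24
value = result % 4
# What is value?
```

Answer: 0

Derivation:
Trace (tracking value):
result = 24  # -> result = 24
value = result % 4  # -> value = 0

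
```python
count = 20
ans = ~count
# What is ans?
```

Answer: -21

Derivation:
Trace (tracking ans):
count = 20  # -> count = 20
ans = ~count  # -> ans = -21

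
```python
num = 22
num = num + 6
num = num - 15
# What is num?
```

Answer: 13

Derivation:
Trace (tracking num):
num = 22  # -> num = 22
num = num + 6  # -> num = 28
num = num - 15  # -> num = 13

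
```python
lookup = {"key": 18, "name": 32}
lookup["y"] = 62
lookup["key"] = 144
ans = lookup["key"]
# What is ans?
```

Answer: 144

Derivation:
Trace (tracking ans):
lookup = {'key': 18, 'name': 32}  # -> lookup = {'key': 18, 'name': 32}
lookup['y'] = 62  # -> lookup = {'key': 18, 'name': 32, 'y': 62}
lookup['key'] = 144  # -> lookup = {'key': 144, 'name': 32, 'y': 62}
ans = lookup['key']  # -> ans = 144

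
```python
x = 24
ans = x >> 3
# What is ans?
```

Answer: 3

Derivation:
Trace (tracking ans):
x = 24  # -> x = 24
ans = x >> 3  # -> ans = 3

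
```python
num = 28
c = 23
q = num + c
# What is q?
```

Trace (tracking q):
num = 28  # -> num = 28
c = 23  # -> c = 23
q = num + c  # -> q = 51

Answer: 51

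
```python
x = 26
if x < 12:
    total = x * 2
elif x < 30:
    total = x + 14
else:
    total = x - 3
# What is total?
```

Answer: 40

Derivation:
Trace (tracking total):
x = 26  # -> x = 26
if x < 12:  # condition is False
elif x < 30:  # condition is True
    total = x + 14  # -> total = 40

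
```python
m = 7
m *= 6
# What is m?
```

Trace (tracking m):
m = 7  # -> m = 7
m *= 6  # -> m = 42

Answer: 42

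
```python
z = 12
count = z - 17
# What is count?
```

Trace (tracking count):
z = 12  # -> z = 12
count = z - 17  # -> count = -5

Answer: -5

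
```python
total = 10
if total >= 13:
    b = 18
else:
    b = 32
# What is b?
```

Trace (tracking b):
total = 10  # -> total = 10
if total >= 13:  # condition is False
else:
    b = 32  # -> b = 32

Answer: 32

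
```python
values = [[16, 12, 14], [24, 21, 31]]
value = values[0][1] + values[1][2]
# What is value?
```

Answer: 43

Derivation:
Trace (tracking value):
values = [[16, 12, 14], [24, 21, 31]]  # -> values = [[16, 12, 14], [24, 21, 31]]
value = values[0][1] + values[1][2]  # -> value = 43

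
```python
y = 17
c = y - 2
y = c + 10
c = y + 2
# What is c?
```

Answer: 27

Derivation:
Trace (tracking c):
y = 17  # -> y = 17
c = y - 2  # -> c = 15
y = c + 10  # -> y = 25
c = y + 2  # -> c = 27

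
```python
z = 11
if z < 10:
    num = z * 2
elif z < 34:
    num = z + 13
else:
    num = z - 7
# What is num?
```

Answer: 24

Derivation:
Trace (tracking num):
z = 11  # -> z = 11
if z < 10:  # condition is False
elif z < 34:  # condition is True
    num = z + 13  # -> num = 24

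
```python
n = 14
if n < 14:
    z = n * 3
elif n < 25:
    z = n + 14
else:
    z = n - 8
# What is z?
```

Answer: 28

Derivation:
Trace (tracking z):
n = 14  # -> n = 14
if n < 14:  # condition is False
elif n < 25:  # condition is True
    z = n + 14  # -> z = 28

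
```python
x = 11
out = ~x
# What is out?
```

Trace (tracking out):
x = 11  # -> x = 11
out = ~x  # -> out = -12

Answer: -12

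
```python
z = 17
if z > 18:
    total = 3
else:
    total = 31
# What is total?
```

Trace (tracking total):
z = 17  # -> z = 17
if z > 18:  # condition is False
else:
    total = 31  # -> total = 31

Answer: 31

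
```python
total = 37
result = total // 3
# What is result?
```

Trace (tracking result):
total = 37  # -> total = 37
result = total // 3  # -> result = 12

Answer: 12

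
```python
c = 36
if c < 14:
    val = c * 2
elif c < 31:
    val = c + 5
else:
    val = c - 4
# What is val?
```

Trace (tracking val):
c = 36  # -> c = 36
if c < 14:  # condition is False
elif c < 31:  # condition is False
else:
    val = c - 4  # -> val = 32

Answer: 32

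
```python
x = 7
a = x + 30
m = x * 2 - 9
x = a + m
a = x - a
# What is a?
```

Trace (tracking a):
x = 7  # -> x = 7
a = x + 30  # -> a = 37
m = x * 2 - 9  # -> m = 5
x = a + m  # -> x = 42
a = x - a  # -> a = 5

Answer: 5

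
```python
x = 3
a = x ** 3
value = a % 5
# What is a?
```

Trace (tracking a):
x = 3  # -> x = 3
a = x ** 3  # -> a = 27
value = a % 5  # -> value = 2

Answer: 27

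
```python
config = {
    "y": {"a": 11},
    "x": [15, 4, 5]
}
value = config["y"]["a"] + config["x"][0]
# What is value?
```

Answer: 26

Derivation:
Trace (tracking value):
config = {'y': {'a': 11}, 'x': [15, 4, 5]}  # -> config = {'y': {'a': 11}, 'x': [15, 4, 5]}
value = config['y']['a'] + config['x'][0]  # -> value = 26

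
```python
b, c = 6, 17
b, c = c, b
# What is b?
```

Trace (tracking b):
b, c = (6, 17)  # -> b = 6, c = 17
b, c = (c, b)  # -> b = 17, c = 6

Answer: 17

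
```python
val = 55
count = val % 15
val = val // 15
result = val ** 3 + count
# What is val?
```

Trace (tracking val):
val = 55  # -> val = 55
count = val % 15  # -> count = 10
val = val // 15  # -> val = 3
result = val ** 3 + count  # -> result = 37

Answer: 3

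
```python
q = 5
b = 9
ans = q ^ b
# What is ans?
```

Answer: 12

Derivation:
Trace (tracking ans):
q = 5  # -> q = 5
b = 9  # -> b = 9
ans = q ^ b  # -> ans = 12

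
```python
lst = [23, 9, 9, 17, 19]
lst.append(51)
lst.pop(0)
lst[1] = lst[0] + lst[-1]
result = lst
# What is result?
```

Trace (tracking result):
lst = [23, 9, 9, 17, 19]  # -> lst = [23, 9, 9, 17, 19]
lst.append(51)  # -> lst = [23, 9, 9, 17, 19, 51]
lst.pop(0)  # -> lst = [9, 9, 17, 19, 51]
lst[1] = lst[0] + lst[-1]  # -> lst = [9, 60, 17, 19, 51]
result = lst  # -> result = [9, 60, 17, 19, 51]

Answer: [9, 60, 17, 19, 51]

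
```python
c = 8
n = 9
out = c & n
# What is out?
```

Answer: 8

Derivation:
Trace (tracking out):
c = 8  # -> c = 8
n = 9  # -> n = 9
out = c & n  # -> out = 8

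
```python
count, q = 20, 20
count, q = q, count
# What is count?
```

Trace (tracking count):
count, q = (20, 20)  # -> count = 20, q = 20
count, q = (q, count)  # -> count = 20, q = 20

Answer: 20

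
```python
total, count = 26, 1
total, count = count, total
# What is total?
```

Answer: 1

Derivation:
Trace (tracking total):
total, count = (26, 1)  # -> total = 26, count = 1
total, count = (count, total)  # -> total = 1, count = 26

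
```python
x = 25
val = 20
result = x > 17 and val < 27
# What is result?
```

Answer: True

Derivation:
Trace (tracking result):
x = 25  # -> x = 25
val = 20  # -> val = 20
result = x > 17 and val < 27  # -> result = True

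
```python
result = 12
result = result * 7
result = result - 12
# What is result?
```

Trace (tracking result):
result = 12  # -> result = 12
result = result * 7  # -> result = 84
result = result - 12  # -> result = 72

Answer: 72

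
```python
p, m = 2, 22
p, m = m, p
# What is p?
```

Trace (tracking p):
p, m = (2, 22)  # -> p = 2, m = 22
p, m = (m, p)  # -> p = 22, m = 2

Answer: 22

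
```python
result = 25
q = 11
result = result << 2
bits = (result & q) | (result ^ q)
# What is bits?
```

Trace (tracking bits):
result = 25  # -> result = 25
q = 11  # -> q = 11
result = result << 2  # -> result = 100
bits = result & q | result ^ q  # -> bits = 111

Answer: 111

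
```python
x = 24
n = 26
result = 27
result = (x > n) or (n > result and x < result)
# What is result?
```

Answer: False

Derivation:
Trace (tracking result):
x = 24  # -> x = 24
n = 26  # -> n = 26
result = 27  # -> result = 27
result = x > n or (n > result and x < result)  # -> result = False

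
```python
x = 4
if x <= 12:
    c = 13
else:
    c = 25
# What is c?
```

Answer: 13

Derivation:
Trace (tracking c):
x = 4  # -> x = 4
if x <= 12:  # condition is True
    c = 13  # -> c = 13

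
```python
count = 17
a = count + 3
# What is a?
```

Trace (tracking a):
count = 17  # -> count = 17
a = count + 3  # -> a = 20

Answer: 20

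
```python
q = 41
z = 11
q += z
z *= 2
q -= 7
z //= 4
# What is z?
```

Answer: 5

Derivation:
Trace (tracking z):
q = 41  # -> q = 41
z = 11  # -> z = 11
q += z  # -> q = 52
z *= 2  # -> z = 22
q -= 7  # -> q = 45
z //= 4  # -> z = 5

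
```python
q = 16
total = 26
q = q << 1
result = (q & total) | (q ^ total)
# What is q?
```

Answer: 32

Derivation:
Trace (tracking q):
q = 16  # -> q = 16
total = 26  # -> total = 26
q = q << 1  # -> q = 32
result = q & total | q ^ total  # -> result = 58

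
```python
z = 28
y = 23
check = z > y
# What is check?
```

Answer: True

Derivation:
Trace (tracking check):
z = 28  # -> z = 28
y = 23  # -> y = 23
check = z > y  # -> check = True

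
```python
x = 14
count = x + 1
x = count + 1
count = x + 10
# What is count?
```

Trace (tracking count):
x = 14  # -> x = 14
count = x + 1  # -> count = 15
x = count + 1  # -> x = 16
count = x + 10  # -> count = 26

Answer: 26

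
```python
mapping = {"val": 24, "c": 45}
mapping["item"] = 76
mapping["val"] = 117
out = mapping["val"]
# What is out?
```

Answer: 117

Derivation:
Trace (tracking out):
mapping = {'val': 24, 'c': 45}  # -> mapping = {'val': 24, 'c': 45}
mapping['item'] = 76  # -> mapping = {'val': 24, 'c': 45, 'item': 76}
mapping['val'] = 117  # -> mapping = {'val': 117, 'c': 45, 'item': 76}
out = mapping['val']  # -> out = 117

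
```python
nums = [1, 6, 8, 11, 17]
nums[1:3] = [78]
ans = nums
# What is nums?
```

Trace (tracking nums):
nums = [1, 6, 8, 11, 17]  # -> nums = [1, 6, 8, 11, 17]
nums[1:3] = [78]  # -> nums = [1, 78, 11, 17]
ans = nums  # -> ans = [1, 78, 11, 17]

Answer: [1, 78, 11, 17]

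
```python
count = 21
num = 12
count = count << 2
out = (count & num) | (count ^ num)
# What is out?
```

Answer: 92

Derivation:
Trace (tracking out):
count = 21  # -> count = 21
num = 12  # -> num = 12
count = count << 2  # -> count = 84
out = count & num | count ^ num  # -> out = 92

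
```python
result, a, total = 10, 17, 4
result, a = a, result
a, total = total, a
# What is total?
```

Answer: 10

Derivation:
Trace (tracking total):
result, a, total = (10, 17, 4)  # -> result = 10, a = 17, total = 4
result, a = (a, result)  # -> result = 17, a = 10
a, total = (total, a)  # -> a = 4, total = 10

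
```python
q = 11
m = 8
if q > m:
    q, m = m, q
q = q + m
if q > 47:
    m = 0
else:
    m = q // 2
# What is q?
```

Trace (tracking q):
q = 11  # -> q = 11
m = 8  # -> m = 8
if q > m:  # condition is True
    q, m = (m, q)  # -> q = 8, m = 11
q = q + m  # -> q = 19
if q > 47:  # condition is False
else:
    m = q // 2  # -> m = 9

Answer: 19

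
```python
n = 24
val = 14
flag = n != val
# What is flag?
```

Trace (tracking flag):
n = 24  # -> n = 24
val = 14  # -> val = 14
flag = n != val  # -> flag = True

Answer: True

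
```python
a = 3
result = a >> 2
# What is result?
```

Answer: 0

Derivation:
Trace (tracking result):
a = 3  # -> a = 3
result = a >> 2  # -> result = 0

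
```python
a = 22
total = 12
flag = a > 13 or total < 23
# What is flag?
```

Trace (tracking flag):
a = 22  # -> a = 22
total = 12  # -> total = 12
flag = a > 13 or total < 23  # -> flag = True

Answer: True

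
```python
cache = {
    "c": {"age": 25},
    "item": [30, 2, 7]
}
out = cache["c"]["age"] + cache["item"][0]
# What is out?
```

Trace (tracking out):
cache = {'c': {'age': 25}, 'item': [30, 2, 7]}  # -> cache = {'c': {'age': 25}, 'item': [30, 2, 7]}
out = cache['c']['age'] + cache['item'][0]  # -> out = 55

Answer: 55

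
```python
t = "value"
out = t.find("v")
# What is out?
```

Trace (tracking out):
t = 'value'  # -> t = 'value'
out = t.find('v')  # -> out = 0

Answer: 0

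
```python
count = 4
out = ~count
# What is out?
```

Trace (tracking out):
count = 4  # -> count = 4
out = ~count  # -> out = -5

Answer: -5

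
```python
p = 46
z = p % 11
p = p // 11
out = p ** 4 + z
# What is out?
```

Trace (tracking out):
p = 46  # -> p = 46
z = p % 11  # -> z = 2
p = p // 11  # -> p = 4
out = p ** 4 + z  # -> out = 258

Answer: 258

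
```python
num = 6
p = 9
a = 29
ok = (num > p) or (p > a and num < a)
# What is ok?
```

Answer: False

Derivation:
Trace (tracking ok):
num = 6  # -> num = 6
p = 9  # -> p = 9
a = 29  # -> a = 29
ok = num > p or (p > a and num < a)  # -> ok = False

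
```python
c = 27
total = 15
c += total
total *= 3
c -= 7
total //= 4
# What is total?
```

Answer: 11

Derivation:
Trace (tracking total):
c = 27  # -> c = 27
total = 15  # -> total = 15
c += total  # -> c = 42
total *= 3  # -> total = 45
c -= 7  # -> c = 35
total //= 4  # -> total = 11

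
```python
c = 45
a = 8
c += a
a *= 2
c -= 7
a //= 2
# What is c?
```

Answer: 46

Derivation:
Trace (tracking c):
c = 45  # -> c = 45
a = 8  # -> a = 8
c += a  # -> c = 53
a *= 2  # -> a = 16
c -= 7  # -> c = 46
a //= 2  # -> a = 8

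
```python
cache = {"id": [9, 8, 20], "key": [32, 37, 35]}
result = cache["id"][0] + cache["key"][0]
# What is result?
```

Trace (tracking result):
cache = {'id': [9, 8, 20], 'key': [32, 37, 35]}  # -> cache = {'id': [9, 8, 20], 'key': [32, 37, 35]}
result = cache['id'][0] + cache['key'][0]  # -> result = 41

Answer: 41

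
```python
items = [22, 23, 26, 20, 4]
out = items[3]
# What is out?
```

Answer: 20

Derivation:
Trace (tracking out):
items = [22, 23, 26, 20, 4]  # -> items = [22, 23, 26, 20, 4]
out = items[3]  # -> out = 20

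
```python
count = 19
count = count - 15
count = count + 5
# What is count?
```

Trace (tracking count):
count = 19  # -> count = 19
count = count - 15  # -> count = 4
count = count + 5  # -> count = 9

Answer: 9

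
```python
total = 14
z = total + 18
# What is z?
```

Trace (tracking z):
total = 14  # -> total = 14
z = total + 18  # -> z = 32

Answer: 32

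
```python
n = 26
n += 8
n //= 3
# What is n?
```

Trace (tracking n):
n = 26  # -> n = 26
n += 8  # -> n = 34
n //= 3  # -> n = 11

Answer: 11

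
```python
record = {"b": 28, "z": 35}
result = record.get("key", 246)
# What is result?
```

Trace (tracking result):
record = {'b': 28, 'z': 35}  # -> record = {'b': 28, 'z': 35}
result = record.get('key', 246)  # -> result = 246

Answer: 246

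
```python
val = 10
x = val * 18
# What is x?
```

Answer: 180

Derivation:
Trace (tracking x):
val = 10  # -> val = 10
x = val * 18  # -> x = 180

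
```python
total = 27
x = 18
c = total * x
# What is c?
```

Trace (tracking c):
total = 27  # -> total = 27
x = 18  # -> x = 18
c = total * x  # -> c = 486

Answer: 486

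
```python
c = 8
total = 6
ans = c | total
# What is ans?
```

Answer: 14

Derivation:
Trace (tracking ans):
c = 8  # -> c = 8
total = 6  # -> total = 6
ans = c | total  # -> ans = 14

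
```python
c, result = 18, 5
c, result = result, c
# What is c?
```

Answer: 5

Derivation:
Trace (tracking c):
c, result = (18, 5)  # -> c = 18, result = 5
c, result = (result, c)  # -> c = 5, result = 18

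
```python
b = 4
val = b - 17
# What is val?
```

Answer: -13

Derivation:
Trace (tracking val):
b = 4  # -> b = 4
val = b - 17  # -> val = -13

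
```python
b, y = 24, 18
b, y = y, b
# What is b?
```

Answer: 18

Derivation:
Trace (tracking b):
b, y = (24, 18)  # -> b = 24, y = 18
b, y = (y, b)  # -> b = 18, y = 24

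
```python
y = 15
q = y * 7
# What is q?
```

Answer: 105

Derivation:
Trace (tracking q):
y = 15  # -> y = 15
q = y * 7  # -> q = 105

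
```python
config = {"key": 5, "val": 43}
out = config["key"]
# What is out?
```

Answer: 5

Derivation:
Trace (tracking out):
config = {'key': 5, 'val': 43}  # -> config = {'key': 5, 'val': 43}
out = config['key']  # -> out = 5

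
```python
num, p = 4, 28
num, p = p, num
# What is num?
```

Trace (tracking num):
num, p = (4, 28)  # -> num = 4, p = 28
num, p = (p, num)  # -> num = 28, p = 4

Answer: 28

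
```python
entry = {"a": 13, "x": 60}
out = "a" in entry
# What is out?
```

Trace (tracking out):
entry = {'a': 13, 'x': 60}  # -> entry = {'a': 13, 'x': 60}
out = 'a' in entry  # -> out = True

Answer: True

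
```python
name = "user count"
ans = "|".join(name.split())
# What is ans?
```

Answer: 'user|count'

Derivation:
Trace (tracking ans):
name = 'user count'  # -> name = 'user count'
ans = '|'.join(name.split())  # -> ans = 'user|count'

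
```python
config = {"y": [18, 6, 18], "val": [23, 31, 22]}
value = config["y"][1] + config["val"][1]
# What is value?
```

Answer: 37

Derivation:
Trace (tracking value):
config = {'y': [18, 6, 18], 'val': [23, 31, 22]}  # -> config = {'y': [18, 6, 18], 'val': [23, 31, 22]}
value = config['y'][1] + config['val'][1]  # -> value = 37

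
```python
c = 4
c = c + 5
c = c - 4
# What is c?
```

Answer: 5

Derivation:
Trace (tracking c):
c = 4  # -> c = 4
c = c + 5  # -> c = 9
c = c - 4  # -> c = 5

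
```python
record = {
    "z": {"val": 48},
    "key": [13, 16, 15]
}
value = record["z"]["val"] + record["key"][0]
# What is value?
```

Trace (tracking value):
record = {'z': {'val': 48}, 'key': [13, 16, 15]}  # -> record = {'z': {'val': 48}, 'key': [13, 16, 15]}
value = record['z']['val'] + record['key'][0]  # -> value = 61

Answer: 61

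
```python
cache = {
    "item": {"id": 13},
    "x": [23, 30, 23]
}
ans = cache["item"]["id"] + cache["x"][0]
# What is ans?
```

Answer: 36

Derivation:
Trace (tracking ans):
cache = {'item': {'id': 13}, 'x': [23, 30, 23]}  # -> cache = {'item': {'id': 13}, 'x': [23, 30, 23]}
ans = cache['item']['id'] + cache['x'][0]  # -> ans = 36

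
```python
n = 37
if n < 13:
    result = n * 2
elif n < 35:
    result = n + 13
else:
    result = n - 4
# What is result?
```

Trace (tracking result):
n = 37  # -> n = 37
if n < 13:  # condition is False
elif n < 35:  # condition is False
else:
    result = n - 4  # -> result = 33

Answer: 33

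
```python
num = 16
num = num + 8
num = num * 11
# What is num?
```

Answer: 264

Derivation:
Trace (tracking num):
num = 16  # -> num = 16
num = num + 8  # -> num = 24
num = num * 11  # -> num = 264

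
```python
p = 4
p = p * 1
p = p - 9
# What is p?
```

Trace (tracking p):
p = 4  # -> p = 4
p = p * 1  # -> p = 4
p = p - 9  # -> p = -5

Answer: -5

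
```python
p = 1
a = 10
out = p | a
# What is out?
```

Answer: 11

Derivation:
Trace (tracking out):
p = 1  # -> p = 1
a = 10  # -> a = 10
out = p | a  # -> out = 11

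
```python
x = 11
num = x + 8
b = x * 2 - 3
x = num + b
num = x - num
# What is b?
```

Trace (tracking b):
x = 11  # -> x = 11
num = x + 8  # -> num = 19
b = x * 2 - 3  # -> b = 19
x = num + b  # -> x = 38
num = x - num  # -> num = 19

Answer: 19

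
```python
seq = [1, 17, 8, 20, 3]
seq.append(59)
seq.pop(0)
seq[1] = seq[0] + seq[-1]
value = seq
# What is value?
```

Answer: [17, 76, 20, 3, 59]

Derivation:
Trace (tracking value):
seq = [1, 17, 8, 20, 3]  # -> seq = [1, 17, 8, 20, 3]
seq.append(59)  # -> seq = [1, 17, 8, 20, 3, 59]
seq.pop(0)  # -> seq = [17, 8, 20, 3, 59]
seq[1] = seq[0] + seq[-1]  # -> seq = [17, 76, 20, 3, 59]
value = seq  # -> value = [17, 76, 20, 3, 59]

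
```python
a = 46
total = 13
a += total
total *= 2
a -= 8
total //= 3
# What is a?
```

Trace (tracking a):
a = 46  # -> a = 46
total = 13  # -> total = 13
a += total  # -> a = 59
total *= 2  # -> total = 26
a -= 8  # -> a = 51
total //= 3  # -> total = 8

Answer: 51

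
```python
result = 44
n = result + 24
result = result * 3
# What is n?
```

Trace (tracking n):
result = 44  # -> result = 44
n = result + 24  # -> n = 68
result = result * 3  # -> result = 132

Answer: 68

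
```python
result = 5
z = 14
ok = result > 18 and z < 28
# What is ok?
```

Answer: False

Derivation:
Trace (tracking ok):
result = 5  # -> result = 5
z = 14  # -> z = 14
ok = result > 18 and z < 28  # -> ok = False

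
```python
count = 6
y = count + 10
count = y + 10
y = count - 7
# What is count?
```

Trace (tracking count):
count = 6  # -> count = 6
y = count + 10  # -> y = 16
count = y + 10  # -> count = 26
y = count - 7  # -> y = 19

Answer: 26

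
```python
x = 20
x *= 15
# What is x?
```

Answer: 300

Derivation:
Trace (tracking x):
x = 20  # -> x = 20
x *= 15  # -> x = 300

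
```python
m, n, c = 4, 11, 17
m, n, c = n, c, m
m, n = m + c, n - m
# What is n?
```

Answer: 6

Derivation:
Trace (tracking n):
m, n, c = (4, 11, 17)  # -> m = 4, n = 11, c = 17
m, n, c = (n, c, m)  # -> m = 11, n = 17, c = 4
m, n = (m + c, n - m)  # -> m = 15, n = 6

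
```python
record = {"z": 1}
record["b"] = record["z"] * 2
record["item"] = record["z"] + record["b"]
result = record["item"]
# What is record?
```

Answer: {'z': 1, 'b': 2, 'item': 3}

Derivation:
Trace (tracking record):
record = {'z': 1}  # -> record = {'z': 1}
record['b'] = record['z'] * 2  # -> record = {'z': 1, 'b': 2}
record['item'] = record['z'] + record['b']  # -> record = {'z': 1, 'b': 2, 'item': 3}
result = record['item']  # -> result = 3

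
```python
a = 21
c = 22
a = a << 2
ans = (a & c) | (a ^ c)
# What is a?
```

Trace (tracking a):
a = 21  # -> a = 21
c = 22  # -> c = 22
a = a << 2  # -> a = 84
ans = a & c | a ^ c  # -> ans = 86

Answer: 84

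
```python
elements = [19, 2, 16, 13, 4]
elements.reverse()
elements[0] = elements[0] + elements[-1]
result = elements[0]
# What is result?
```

Answer: 23

Derivation:
Trace (tracking result):
elements = [19, 2, 16, 13, 4]  # -> elements = [19, 2, 16, 13, 4]
elements.reverse()  # -> elements = [4, 13, 16, 2, 19]
elements[0] = elements[0] + elements[-1]  # -> elements = [23, 13, 16, 2, 19]
result = elements[0]  # -> result = 23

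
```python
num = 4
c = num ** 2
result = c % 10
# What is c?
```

Trace (tracking c):
num = 4  # -> num = 4
c = num ** 2  # -> c = 16
result = c % 10  # -> result = 6

Answer: 16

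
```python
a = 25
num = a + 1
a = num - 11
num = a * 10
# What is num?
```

Answer: 150

Derivation:
Trace (tracking num):
a = 25  # -> a = 25
num = a + 1  # -> num = 26
a = num - 11  # -> a = 15
num = a * 10  # -> num = 150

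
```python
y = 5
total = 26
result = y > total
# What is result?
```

Answer: False

Derivation:
Trace (tracking result):
y = 5  # -> y = 5
total = 26  # -> total = 26
result = y > total  # -> result = False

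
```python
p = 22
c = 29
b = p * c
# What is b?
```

Trace (tracking b):
p = 22  # -> p = 22
c = 29  # -> c = 29
b = p * c  # -> b = 638

Answer: 638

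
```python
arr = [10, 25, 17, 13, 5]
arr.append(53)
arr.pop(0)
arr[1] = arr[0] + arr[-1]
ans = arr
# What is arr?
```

Trace (tracking arr):
arr = [10, 25, 17, 13, 5]  # -> arr = [10, 25, 17, 13, 5]
arr.append(53)  # -> arr = [10, 25, 17, 13, 5, 53]
arr.pop(0)  # -> arr = [25, 17, 13, 5, 53]
arr[1] = arr[0] + arr[-1]  # -> arr = [25, 78, 13, 5, 53]
ans = arr  # -> ans = [25, 78, 13, 5, 53]

Answer: [25, 78, 13, 5, 53]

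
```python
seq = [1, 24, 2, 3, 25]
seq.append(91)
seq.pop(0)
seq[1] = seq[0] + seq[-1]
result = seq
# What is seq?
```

Answer: [24, 115, 3, 25, 91]

Derivation:
Trace (tracking seq):
seq = [1, 24, 2, 3, 25]  # -> seq = [1, 24, 2, 3, 25]
seq.append(91)  # -> seq = [1, 24, 2, 3, 25, 91]
seq.pop(0)  # -> seq = [24, 2, 3, 25, 91]
seq[1] = seq[0] + seq[-1]  # -> seq = [24, 115, 3, 25, 91]
result = seq  # -> result = [24, 115, 3, 25, 91]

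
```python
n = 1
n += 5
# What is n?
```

Trace (tracking n):
n = 1  # -> n = 1
n += 5  # -> n = 6

Answer: 6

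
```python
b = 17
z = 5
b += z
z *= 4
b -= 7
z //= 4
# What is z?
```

Trace (tracking z):
b = 17  # -> b = 17
z = 5  # -> z = 5
b += z  # -> b = 22
z *= 4  # -> z = 20
b -= 7  # -> b = 15
z //= 4  # -> z = 5

Answer: 5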